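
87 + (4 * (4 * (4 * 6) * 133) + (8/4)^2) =51163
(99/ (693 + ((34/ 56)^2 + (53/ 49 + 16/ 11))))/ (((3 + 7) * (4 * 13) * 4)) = 53361/ 780192790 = 0.00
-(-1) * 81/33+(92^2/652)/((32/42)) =19.49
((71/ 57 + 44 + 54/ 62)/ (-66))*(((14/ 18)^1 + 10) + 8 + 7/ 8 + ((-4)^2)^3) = -137199401/ 47709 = -2875.76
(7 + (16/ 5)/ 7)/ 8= 261/ 280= 0.93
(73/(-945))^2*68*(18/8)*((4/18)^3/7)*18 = 1449488/56260575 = 0.03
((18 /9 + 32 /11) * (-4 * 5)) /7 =-1080 /77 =-14.03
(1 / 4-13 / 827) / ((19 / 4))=775 / 15713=0.05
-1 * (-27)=27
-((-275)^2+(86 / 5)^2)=-1898021 / 25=-75920.84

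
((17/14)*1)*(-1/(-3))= 17/42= 0.40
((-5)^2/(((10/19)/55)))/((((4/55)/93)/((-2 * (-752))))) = 5024464500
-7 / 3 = -2.33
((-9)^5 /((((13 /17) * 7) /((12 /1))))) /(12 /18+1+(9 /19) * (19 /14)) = -72275976 /1261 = -57316.40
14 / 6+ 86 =265 / 3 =88.33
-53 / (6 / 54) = -477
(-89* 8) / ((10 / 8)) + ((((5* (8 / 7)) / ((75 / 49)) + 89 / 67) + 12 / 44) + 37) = -5828921 / 11055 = -527.27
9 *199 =1791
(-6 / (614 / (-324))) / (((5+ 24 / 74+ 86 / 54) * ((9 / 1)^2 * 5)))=5994 / 5303425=0.00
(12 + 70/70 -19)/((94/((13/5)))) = -39/235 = -0.17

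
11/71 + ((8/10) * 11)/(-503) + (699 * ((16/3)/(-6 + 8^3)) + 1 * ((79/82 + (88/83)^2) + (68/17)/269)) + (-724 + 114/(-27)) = -718.61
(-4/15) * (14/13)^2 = -784/2535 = -0.31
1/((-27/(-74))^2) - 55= -47.49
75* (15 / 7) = 1125 / 7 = 160.71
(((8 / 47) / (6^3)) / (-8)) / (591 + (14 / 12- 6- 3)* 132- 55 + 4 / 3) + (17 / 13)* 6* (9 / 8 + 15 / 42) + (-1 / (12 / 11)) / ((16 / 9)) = 20397113239 / 1835346240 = 11.11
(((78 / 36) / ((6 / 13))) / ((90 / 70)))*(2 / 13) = 91 / 162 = 0.56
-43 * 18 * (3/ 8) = -1161/ 4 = -290.25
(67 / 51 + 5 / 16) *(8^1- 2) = 1327 / 136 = 9.76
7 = 7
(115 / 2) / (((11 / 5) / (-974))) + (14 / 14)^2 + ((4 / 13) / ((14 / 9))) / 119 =-3032271408 / 119119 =-25455.82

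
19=19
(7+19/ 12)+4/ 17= 1799/ 204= 8.82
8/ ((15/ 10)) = 16/ 3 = 5.33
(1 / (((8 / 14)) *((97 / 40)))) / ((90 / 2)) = 14 / 873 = 0.02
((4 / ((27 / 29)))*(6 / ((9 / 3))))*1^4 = 232 / 27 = 8.59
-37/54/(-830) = 37/44820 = 0.00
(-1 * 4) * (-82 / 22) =164 / 11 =14.91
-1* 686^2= -470596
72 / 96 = 3 / 4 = 0.75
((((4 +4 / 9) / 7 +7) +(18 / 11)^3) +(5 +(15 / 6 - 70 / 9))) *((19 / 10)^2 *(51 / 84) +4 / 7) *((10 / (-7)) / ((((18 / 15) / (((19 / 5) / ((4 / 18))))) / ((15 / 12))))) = -96466749669 / 116872448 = -825.40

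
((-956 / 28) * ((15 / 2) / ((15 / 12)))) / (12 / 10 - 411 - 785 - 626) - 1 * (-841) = 26801209 / 31864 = 841.11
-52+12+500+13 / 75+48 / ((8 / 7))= 37663 / 75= 502.17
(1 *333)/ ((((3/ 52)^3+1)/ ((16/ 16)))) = 46822464/ 140635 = 332.94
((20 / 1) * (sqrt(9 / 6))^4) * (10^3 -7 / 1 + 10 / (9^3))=3619535 / 81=44685.62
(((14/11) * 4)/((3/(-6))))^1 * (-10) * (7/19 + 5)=114240/209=546.60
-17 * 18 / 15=-102 / 5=-20.40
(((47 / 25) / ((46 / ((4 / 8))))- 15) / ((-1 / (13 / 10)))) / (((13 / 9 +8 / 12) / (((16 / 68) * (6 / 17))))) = 12093003 / 15786625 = 0.77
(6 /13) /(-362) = -3 /2353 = -0.00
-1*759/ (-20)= 759/ 20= 37.95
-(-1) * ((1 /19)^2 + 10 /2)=1806 /361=5.00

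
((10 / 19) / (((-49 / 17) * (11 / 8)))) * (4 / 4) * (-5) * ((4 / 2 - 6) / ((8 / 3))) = -10200 / 10241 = -1.00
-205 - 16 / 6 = -623 / 3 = -207.67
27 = 27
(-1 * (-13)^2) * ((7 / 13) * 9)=-819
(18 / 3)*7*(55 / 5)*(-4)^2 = 7392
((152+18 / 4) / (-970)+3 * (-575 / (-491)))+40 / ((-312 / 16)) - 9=-286024877 / 37149060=-7.70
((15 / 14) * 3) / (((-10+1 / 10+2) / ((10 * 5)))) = -11250 / 553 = -20.34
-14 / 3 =-4.67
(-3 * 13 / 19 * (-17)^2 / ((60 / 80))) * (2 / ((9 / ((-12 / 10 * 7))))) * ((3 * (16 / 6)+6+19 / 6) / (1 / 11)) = 238374136 / 855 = 278800.16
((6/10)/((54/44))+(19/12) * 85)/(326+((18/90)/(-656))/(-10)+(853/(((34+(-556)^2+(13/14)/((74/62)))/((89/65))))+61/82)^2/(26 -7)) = 134636544737913047338875017080/324977839983261209100800586339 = 0.41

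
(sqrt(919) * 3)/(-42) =-sqrt(919)/14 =-2.17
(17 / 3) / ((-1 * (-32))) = 17 / 96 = 0.18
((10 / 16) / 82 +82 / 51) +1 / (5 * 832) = 1.62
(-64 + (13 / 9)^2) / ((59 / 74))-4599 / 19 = -492029 / 1539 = -319.71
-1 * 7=-7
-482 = -482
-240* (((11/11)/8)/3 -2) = 470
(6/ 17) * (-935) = -330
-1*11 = -11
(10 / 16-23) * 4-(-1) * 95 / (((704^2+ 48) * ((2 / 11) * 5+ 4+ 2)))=-89.50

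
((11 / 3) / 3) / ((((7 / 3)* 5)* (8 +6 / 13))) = 13 / 1050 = 0.01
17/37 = 0.46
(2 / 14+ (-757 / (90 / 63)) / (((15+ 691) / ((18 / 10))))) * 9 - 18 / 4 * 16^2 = -287346033 / 247100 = -1162.87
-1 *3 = -3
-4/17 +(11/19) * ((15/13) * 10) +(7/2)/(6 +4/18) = 470783/67184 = 7.01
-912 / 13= -70.15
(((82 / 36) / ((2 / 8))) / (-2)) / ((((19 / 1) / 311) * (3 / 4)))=-51004 / 513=-99.42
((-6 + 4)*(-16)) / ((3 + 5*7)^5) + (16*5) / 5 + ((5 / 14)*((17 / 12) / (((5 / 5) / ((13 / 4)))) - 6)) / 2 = 52416541075 / 3327877056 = 15.75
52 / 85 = 0.61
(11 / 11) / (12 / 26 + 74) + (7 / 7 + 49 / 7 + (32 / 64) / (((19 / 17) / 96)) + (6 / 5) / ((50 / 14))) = 117931339 / 2299000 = 51.30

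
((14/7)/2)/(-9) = -1/9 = -0.11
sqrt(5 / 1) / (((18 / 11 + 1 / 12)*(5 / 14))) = 3.64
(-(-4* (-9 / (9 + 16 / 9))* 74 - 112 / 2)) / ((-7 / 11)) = 203984 / 679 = 300.42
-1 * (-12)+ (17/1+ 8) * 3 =87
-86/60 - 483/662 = -2.16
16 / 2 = 8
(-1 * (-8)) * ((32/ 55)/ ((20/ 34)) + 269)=593976/ 275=2159.91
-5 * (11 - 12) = 5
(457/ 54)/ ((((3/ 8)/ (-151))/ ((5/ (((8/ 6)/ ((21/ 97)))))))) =-2415245/ 873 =-2766.60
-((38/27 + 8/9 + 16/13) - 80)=26842/351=76.47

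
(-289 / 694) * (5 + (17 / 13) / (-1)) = -6936 / 4511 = -1.54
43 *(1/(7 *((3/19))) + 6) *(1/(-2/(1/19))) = -6235/798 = -7.81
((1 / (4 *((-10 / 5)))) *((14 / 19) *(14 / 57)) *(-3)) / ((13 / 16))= 392 / 4693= 0.08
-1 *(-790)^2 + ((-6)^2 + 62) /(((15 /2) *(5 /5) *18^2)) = -758281451 /1215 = -624099.96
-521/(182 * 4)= -521/728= -0.72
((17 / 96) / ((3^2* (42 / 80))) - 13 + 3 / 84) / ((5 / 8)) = -58636 / 2835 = -20.68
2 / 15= 0.13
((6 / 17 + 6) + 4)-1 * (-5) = 261 / 17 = 15.35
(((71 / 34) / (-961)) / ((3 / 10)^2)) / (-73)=3550 / 10733409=0.00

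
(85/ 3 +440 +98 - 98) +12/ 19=26731/ 57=468.96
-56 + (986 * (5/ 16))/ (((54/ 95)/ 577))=135094783/ 432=312719.41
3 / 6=1 / 2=0.50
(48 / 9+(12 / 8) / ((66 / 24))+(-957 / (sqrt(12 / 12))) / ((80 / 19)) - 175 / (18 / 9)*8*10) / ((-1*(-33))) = -218.83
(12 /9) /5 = 4 /15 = 0.27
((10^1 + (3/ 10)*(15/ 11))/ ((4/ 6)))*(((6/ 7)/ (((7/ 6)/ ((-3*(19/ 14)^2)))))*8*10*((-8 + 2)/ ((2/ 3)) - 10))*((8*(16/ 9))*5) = 180945907200/ 26411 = 6851156.99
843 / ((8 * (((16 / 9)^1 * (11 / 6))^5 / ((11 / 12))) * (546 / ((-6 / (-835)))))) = 4032042867 / 1166537009397760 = 0.00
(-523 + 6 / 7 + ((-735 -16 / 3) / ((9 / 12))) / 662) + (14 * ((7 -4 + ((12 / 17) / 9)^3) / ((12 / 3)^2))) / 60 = -77244810572357 / 147529136160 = -523.59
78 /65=6 /5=1.20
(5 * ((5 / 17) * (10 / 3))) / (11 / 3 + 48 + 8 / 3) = 0.09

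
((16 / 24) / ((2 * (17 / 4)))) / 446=2 / 11373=0.00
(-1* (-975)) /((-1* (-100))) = 39 /4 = 9.75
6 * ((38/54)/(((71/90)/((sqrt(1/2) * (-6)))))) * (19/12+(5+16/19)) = -8465 * sqrt(2)/71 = -168.61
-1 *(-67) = 67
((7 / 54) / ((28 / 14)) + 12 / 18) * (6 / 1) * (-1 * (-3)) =13.17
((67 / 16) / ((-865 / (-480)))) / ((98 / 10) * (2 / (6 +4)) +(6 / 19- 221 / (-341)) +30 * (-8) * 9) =-485925 / 451081238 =-0.00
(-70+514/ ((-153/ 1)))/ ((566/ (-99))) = 61732/ 4811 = 12.83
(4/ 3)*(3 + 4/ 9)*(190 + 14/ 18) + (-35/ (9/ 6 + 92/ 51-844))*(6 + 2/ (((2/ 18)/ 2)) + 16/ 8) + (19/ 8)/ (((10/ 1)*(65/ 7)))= 95138041996169/ 108354963600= 878.02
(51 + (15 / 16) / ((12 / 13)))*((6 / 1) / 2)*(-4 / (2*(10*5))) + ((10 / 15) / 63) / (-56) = -13213201 / 2116800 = -6.24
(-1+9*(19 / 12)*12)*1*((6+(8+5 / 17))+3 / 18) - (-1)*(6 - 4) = 7381 / 3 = 2460.33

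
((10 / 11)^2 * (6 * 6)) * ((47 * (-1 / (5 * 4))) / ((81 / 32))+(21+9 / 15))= 669760 / 1089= 615.02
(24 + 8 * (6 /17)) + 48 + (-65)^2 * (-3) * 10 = -2153478 /17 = -126675.18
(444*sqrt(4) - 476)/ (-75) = -412/ 75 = -5.49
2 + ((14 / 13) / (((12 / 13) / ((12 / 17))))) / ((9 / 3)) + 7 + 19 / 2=1915 / 102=18.77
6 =6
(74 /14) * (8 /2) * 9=190.29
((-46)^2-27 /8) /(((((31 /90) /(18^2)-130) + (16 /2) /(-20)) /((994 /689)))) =-61234520130 /2619876337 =-23.37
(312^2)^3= 922417564483584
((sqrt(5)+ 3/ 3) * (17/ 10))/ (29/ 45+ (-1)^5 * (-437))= 153/ 39388+ 153 * sqrt(5)/ 39388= 0.01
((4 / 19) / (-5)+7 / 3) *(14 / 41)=0.78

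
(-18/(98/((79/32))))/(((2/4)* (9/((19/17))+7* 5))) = -13509/641312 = -0.02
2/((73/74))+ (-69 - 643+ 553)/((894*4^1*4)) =701795/348064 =2.02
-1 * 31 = -31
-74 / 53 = -1.40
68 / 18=34 / 9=3.78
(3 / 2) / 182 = 0.01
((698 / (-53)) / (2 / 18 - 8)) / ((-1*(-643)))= 6282 / 2419609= 0.00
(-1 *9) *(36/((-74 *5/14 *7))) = 324/185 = 1.75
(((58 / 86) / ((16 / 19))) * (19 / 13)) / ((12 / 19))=1.85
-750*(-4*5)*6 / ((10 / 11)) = 99000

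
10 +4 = 14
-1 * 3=-3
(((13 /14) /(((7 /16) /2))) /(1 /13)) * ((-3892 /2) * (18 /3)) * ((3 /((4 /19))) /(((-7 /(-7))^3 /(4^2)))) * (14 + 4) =-18510156288 /7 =-2644308041.14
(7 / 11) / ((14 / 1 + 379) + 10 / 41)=287 / 177353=0.00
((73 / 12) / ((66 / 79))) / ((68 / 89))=513263 / 53856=9.53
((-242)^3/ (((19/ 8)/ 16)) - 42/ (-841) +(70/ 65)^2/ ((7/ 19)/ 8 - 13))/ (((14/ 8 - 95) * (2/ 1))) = 1015346976663819108/ 1983311131087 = 511945.38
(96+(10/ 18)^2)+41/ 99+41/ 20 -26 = 72.77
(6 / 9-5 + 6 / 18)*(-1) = 4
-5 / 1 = -5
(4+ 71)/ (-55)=-15/ 11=-1.36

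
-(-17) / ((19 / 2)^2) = 0.19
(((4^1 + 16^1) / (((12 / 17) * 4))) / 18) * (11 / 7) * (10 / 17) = 275 / 756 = 0.36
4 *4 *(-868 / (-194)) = 6944 / 97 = 71.59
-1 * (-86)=86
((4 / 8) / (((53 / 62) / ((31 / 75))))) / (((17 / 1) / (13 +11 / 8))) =22103 / 108120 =0.20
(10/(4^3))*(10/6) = 25/96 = 0.26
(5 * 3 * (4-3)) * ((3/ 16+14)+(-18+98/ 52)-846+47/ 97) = -256470255/ 20176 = -12711.65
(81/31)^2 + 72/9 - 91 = -73202/961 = -76.17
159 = 159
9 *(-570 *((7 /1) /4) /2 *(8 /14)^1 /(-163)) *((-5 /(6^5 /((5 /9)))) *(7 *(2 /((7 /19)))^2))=-857375 /739368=-1.16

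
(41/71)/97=41/6887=0.01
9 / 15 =3 / 5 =0.60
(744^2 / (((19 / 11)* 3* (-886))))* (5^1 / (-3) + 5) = -3382720 / 8417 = -401.89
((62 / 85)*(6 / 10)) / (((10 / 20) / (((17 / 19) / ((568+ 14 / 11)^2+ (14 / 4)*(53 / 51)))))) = 0.00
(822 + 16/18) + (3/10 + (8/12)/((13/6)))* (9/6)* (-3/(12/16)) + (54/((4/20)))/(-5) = 447667/585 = 765.24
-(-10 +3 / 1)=7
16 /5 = 3.20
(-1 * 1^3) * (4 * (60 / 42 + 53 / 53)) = -68 / 7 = -9.71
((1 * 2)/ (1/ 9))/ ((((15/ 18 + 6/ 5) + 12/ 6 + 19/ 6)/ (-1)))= -5/ 2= -2.50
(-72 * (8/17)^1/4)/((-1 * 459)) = 16/867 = 0.02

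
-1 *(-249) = 249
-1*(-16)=16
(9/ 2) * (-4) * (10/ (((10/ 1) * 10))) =-9/ 5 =-1.80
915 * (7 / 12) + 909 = 5771 / 4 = 1442.75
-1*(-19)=19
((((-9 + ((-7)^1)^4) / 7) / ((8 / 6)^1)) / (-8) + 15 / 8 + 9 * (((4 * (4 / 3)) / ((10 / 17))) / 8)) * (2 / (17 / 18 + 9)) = -50301 / 12530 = -4.01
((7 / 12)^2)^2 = 2401 / 20736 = 0.12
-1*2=-2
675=675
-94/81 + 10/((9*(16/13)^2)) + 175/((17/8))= 14439941/176256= 81.93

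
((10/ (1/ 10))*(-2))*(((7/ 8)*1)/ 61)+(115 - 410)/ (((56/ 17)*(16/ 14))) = -317115/ 3904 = -81.23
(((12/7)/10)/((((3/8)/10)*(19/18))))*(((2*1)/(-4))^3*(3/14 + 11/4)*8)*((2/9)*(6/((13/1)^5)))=-15936/345673783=-0.00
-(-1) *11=11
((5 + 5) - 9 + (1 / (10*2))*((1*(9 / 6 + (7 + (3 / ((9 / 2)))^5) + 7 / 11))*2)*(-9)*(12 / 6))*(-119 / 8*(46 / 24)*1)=127481249 / 285120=447.11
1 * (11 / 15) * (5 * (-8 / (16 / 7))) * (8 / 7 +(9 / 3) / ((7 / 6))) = -143 / 3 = -47.67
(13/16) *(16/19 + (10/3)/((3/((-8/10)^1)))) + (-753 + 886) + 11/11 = 45815/342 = 133.96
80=80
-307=-307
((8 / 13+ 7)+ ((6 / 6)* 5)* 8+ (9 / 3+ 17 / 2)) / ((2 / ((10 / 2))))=7685 / 52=147.79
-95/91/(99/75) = -2375/3003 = -0.79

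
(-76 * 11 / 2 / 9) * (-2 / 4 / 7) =209 / 63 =3.32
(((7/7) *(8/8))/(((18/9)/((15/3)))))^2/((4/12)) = 75/4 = 18.75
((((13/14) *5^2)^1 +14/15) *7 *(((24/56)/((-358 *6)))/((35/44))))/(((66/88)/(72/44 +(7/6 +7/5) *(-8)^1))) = 31622756/29602125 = 1.07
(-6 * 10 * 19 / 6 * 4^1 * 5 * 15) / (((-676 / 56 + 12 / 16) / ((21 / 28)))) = 1197000 / 317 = 3776.03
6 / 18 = 1 / 3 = 0.33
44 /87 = 0.51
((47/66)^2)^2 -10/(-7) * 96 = 18249904327/132823152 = 137.40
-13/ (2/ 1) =-13/ 2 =-6.50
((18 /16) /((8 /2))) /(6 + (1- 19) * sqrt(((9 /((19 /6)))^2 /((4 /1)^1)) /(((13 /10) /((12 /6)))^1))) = -4617 * sqrt(65) /4048864- 14079 /8097728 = -0.01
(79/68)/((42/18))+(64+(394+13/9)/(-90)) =11586863/192780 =60.10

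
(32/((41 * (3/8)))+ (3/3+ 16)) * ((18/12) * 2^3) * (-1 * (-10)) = 2289.76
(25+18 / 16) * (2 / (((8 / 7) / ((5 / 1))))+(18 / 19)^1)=8107 / 32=253.34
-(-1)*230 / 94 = 115 / 47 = 2.45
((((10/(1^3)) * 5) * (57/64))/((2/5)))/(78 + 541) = 7125/39616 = 0.18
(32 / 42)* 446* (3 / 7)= 7136 / 49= 145.63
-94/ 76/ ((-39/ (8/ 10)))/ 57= 94/ 211185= 0.00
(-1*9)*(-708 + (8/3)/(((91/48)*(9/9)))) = 578700/91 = 6359.34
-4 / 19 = -0.21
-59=-59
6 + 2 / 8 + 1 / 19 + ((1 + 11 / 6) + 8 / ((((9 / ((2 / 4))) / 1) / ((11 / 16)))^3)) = 518342345 / 56733696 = 9.14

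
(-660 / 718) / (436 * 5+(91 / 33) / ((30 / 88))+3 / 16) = -237600 / 565625681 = -0.00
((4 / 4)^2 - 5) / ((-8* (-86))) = -1 / 172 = -0.01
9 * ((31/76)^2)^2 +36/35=1491947451/1167676160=1.28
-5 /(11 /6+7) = -30 /53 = -0.57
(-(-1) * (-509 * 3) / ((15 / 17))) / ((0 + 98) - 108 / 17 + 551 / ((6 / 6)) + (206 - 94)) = -147101 / 64145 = -2.29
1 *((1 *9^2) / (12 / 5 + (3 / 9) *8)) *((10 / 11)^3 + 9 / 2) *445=7558095825 / 202312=37358.61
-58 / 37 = -1.57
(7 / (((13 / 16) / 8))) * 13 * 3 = 2688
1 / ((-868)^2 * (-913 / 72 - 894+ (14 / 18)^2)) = -81 / 55295388386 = -0.00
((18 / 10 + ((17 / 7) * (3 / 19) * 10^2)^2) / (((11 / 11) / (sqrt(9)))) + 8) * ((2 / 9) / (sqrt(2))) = 391335163 * sqrt(2) / 796005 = 695.26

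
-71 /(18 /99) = -781 /2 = -390.50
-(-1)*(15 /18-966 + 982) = 101 /6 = 16.83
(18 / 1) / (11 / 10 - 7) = -180 / 59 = -3.05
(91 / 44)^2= 8281 / 1936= 4.28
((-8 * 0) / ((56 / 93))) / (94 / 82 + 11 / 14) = 0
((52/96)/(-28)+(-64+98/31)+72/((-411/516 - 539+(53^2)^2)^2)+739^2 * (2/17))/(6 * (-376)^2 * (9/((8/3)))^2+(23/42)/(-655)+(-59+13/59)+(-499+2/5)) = 59920061371230034773978838040755/9019102112379939450261960665945616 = 0.01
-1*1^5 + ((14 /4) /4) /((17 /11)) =-59 /136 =-0.43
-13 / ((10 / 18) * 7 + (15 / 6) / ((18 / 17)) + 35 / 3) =-156 / 215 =-0.73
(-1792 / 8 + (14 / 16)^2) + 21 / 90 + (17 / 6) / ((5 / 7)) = -70091 / 320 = -219.03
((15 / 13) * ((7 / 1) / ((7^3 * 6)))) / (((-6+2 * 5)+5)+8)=5 / 21658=0.00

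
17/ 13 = 1.31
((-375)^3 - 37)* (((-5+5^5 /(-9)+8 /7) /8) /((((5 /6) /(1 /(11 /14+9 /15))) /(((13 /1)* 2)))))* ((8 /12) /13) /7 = 2332759449232 /6111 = 381731214.08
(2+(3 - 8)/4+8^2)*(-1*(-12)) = 777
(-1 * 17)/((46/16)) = -136/23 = -5.91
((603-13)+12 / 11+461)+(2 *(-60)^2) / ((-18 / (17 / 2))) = -25827 / 11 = -2347.91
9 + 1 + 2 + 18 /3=18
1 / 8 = 0.12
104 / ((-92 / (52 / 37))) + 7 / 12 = -10267 / 10212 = -1.01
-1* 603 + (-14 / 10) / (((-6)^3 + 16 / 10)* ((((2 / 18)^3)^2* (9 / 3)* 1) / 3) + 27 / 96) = -14519009007 / 23880541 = -607.98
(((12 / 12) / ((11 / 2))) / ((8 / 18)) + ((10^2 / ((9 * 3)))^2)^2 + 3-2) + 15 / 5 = 2251549777 / 11691702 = 192.58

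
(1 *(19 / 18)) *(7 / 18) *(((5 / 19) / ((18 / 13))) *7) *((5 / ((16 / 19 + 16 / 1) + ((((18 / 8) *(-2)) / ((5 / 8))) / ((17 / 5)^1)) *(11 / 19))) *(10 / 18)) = 1978375 / 20365344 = 0.10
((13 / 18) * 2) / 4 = 13 / 36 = 0.36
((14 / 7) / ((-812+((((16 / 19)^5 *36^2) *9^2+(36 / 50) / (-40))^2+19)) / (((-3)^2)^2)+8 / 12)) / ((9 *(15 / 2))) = 3678639754680600000 / 3029140112005903924461315881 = 0.00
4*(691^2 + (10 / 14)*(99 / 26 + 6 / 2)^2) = 2259596737 / 1183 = 1910056.41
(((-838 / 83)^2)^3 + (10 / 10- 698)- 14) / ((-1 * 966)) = -346076811319877425 / 315824400674454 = -1095.79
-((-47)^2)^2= -4879681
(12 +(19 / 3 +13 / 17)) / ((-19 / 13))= -12662 / 969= -13.07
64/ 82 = 32/ 41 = 0.78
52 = 52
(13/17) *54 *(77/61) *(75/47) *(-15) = -60810750/48739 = -1247.68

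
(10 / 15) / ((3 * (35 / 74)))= 148 / 315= 0.47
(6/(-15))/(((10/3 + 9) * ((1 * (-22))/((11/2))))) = 3/370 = 0.01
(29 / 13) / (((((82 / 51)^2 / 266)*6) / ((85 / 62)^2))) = 24160537275 / 336011728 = 71.90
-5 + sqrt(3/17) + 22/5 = -3/5 + sqrt(51)/17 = -0.18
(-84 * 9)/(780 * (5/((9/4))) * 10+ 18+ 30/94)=-106596/2446583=-0.04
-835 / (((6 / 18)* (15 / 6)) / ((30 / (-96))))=2505 / 8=313.12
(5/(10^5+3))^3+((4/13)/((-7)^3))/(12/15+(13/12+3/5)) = -240021600564957605/664450796983873638557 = -0.00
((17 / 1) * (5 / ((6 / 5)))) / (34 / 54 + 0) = 225 / 2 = 112.50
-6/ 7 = -0.86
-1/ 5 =-0.20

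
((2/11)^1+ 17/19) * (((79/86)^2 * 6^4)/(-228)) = -37914075/7342379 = -5.16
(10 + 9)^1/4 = 19/4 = 4.75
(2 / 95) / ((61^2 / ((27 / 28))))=27 / 4948930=0.00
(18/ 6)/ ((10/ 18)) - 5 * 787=-19648/ 5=-3929.60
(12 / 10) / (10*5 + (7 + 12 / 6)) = 6 / 295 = 0.02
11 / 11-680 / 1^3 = -679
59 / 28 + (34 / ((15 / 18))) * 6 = 34567 / 140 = 246.91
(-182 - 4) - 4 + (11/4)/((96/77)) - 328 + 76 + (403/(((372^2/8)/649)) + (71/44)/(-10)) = -834445019/1964160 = -424.84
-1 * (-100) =100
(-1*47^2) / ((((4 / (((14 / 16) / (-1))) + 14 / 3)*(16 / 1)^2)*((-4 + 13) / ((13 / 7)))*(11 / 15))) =-143585 / 5632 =-25.49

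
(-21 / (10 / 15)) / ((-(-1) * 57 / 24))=-252 / 19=-13.26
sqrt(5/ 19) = sqrt(95)/ 19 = 0.51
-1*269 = -269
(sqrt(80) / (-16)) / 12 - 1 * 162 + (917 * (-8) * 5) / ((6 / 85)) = -1559386 / 3 - sqrt(5) / 48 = -519795.38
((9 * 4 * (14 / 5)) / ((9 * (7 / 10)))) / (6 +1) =16 / 7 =2.29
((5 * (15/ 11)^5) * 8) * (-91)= -17163.04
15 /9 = 5 /3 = 1.67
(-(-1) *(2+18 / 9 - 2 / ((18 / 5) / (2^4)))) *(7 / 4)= -77 / 9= -8.56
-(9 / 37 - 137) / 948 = 1265 / 8769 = 0.14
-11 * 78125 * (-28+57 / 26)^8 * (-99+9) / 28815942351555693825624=0.00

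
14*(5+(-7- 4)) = -84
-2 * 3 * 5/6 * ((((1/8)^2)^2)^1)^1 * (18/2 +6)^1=-0.02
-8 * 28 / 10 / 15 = -112 / 75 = -1.49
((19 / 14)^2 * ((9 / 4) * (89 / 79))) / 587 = 289161 / 36356432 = 0.01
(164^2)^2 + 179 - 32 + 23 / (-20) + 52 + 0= 14467900277 / 20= 723395013.85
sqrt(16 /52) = 2 * sqrt(13) /13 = 0.55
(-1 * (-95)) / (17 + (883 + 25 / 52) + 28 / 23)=113620 / 1078431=0.11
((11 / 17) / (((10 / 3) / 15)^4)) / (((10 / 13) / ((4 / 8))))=172.47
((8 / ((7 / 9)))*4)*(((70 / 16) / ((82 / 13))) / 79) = 1170 / 3239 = 0.36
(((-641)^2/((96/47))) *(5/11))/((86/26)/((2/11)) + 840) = 106.55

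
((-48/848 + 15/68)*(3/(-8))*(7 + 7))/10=-0.09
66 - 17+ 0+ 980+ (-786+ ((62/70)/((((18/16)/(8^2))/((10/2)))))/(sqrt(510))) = 7936 * sqrt(510)/16065+ 243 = 254.16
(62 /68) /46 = 31 /1564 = 0.02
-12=-12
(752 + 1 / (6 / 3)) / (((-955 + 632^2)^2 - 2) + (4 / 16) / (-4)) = 12040 / 2540440703343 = 0.00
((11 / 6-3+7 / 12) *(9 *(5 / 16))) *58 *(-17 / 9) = 17255 / 96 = 179.74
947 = 947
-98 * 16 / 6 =-784 / 3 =-261.33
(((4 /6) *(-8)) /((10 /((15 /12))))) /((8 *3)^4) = -1 /497664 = -0.00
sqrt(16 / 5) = 4 * sqrt(5) / 5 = 1.79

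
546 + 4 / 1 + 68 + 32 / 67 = 41438 / 67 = 618.48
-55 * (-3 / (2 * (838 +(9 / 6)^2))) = 330 / 3361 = 0.10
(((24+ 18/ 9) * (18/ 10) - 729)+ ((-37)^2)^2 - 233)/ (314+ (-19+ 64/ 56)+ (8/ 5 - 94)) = 65563603/ 7131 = 9194.17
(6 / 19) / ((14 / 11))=33 / 133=0.25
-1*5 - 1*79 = -84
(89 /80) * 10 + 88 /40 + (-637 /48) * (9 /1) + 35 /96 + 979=419161 /480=873.25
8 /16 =1 /2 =0.50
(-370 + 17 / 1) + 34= -319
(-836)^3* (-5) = 2921385280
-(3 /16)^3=-27 /4096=-0.01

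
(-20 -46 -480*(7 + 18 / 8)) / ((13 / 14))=-63084 / 13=-4852.62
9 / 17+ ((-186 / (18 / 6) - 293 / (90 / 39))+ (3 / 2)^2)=-189911 / 1020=-186.19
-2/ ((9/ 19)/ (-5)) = 190/ 9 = 21.11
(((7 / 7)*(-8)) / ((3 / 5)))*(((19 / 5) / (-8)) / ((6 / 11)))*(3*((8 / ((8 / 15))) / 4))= 1045 / 8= 130.62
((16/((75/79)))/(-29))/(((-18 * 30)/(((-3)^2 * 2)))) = 0.02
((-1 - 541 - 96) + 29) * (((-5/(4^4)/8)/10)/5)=0.03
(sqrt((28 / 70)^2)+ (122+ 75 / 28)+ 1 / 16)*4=70079 / 140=500.56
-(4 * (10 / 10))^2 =-16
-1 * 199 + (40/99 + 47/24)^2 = -121324895/627264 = -193.42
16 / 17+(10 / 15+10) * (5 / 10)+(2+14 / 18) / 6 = 6185 / 918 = 6.74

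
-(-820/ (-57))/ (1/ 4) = -3280/ 57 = -57.54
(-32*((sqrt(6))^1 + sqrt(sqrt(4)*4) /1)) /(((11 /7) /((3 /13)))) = -1344*sqrt(2) /143-672*sqrt(6) /143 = -24.80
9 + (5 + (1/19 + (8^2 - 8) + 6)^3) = 1638954365/6859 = 238949.46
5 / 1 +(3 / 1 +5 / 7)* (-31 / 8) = -263 / 28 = -9.39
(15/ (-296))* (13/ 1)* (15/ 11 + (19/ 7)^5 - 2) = -661036350/ 6840449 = -96.64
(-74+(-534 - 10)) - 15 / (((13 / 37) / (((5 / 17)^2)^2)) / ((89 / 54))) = -618.53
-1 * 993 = -993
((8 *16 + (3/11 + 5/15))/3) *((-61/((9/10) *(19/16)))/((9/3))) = -41421440/50787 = -815.59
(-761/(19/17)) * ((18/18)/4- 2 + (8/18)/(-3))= 2652085/2052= 1292.44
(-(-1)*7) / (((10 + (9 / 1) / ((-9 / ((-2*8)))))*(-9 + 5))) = -7 / 104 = -0.07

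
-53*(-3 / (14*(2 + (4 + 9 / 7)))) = 53 / 34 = 1.56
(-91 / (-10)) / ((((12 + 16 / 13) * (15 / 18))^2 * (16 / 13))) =0.06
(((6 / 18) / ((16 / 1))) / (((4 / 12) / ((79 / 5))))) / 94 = 79 / 7520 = 0.01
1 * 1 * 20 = 20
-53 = -53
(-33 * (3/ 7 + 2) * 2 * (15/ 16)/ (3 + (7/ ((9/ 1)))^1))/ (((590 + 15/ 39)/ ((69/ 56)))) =-799227/ 9627520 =-0.08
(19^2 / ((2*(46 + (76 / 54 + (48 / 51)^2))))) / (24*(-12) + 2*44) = -2816883 / 150732800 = -0.02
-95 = -95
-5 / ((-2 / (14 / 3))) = 35 / 3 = 11.67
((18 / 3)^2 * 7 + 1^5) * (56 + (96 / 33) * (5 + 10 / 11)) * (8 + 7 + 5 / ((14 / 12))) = 357115.32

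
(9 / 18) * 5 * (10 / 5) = 5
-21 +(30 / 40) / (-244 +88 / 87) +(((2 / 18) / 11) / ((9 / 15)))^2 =-156658922389 / 7458953040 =-21.00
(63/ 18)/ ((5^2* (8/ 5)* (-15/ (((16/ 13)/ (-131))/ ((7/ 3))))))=0.00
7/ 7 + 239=240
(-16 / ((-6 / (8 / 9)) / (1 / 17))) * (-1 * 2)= -128 / 459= -0.28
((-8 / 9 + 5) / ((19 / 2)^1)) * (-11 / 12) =-407 / 1026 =-0.40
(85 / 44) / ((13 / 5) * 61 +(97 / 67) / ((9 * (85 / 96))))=290445 / 23872508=0.01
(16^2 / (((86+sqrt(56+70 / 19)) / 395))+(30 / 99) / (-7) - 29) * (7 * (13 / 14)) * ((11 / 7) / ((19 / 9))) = 145208625783 / 25954418 - 58563648 * sqrt(266) / 1853887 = 5079.54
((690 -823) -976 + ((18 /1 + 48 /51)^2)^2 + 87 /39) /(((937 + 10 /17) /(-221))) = -138553133980 /4606371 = -30078.59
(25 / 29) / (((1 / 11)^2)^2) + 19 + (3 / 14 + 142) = 5189803 / 406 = 12782.77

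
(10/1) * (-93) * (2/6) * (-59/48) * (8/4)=762.08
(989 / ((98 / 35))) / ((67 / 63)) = 44505 / 134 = 332.13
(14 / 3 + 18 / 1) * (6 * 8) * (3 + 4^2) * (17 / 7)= 50203.43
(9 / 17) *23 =207 / 17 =12.18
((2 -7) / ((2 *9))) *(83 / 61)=-415 / 1098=-0.38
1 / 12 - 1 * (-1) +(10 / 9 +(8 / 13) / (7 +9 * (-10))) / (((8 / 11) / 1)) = 50515 / 19422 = 2.60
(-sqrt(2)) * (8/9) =-8 * sqrt(2)/9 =-1.26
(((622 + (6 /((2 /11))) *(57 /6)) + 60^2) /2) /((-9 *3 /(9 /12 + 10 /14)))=-371911 /3024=-122.99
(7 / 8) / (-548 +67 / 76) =-133 / 83162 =-0.00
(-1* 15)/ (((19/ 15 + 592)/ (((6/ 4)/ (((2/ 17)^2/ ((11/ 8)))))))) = -195075/ 51776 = -3.77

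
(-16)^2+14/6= 775/3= 258.33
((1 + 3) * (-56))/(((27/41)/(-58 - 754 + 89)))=2213344/9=245927.11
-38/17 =-2.24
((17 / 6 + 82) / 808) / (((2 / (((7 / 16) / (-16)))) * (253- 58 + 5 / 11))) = -39193 / 5336678400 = -0.00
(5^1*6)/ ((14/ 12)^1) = 180/ 7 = 25.71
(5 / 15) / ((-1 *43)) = -1 / 129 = -0.01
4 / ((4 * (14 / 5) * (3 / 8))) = 20 / 21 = 0.95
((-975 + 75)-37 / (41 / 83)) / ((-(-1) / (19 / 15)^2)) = -14429531 / 9225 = -1564.18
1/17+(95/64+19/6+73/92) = 413147/75072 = 5.50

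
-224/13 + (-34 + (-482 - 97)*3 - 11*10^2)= -37547/13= -2888.23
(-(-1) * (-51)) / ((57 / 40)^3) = -1088000 / 61731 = -17.62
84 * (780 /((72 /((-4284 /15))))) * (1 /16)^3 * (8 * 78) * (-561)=710783073 /32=22211971.03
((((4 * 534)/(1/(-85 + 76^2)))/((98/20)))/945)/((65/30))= 771808/637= 1211.63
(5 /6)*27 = 22.50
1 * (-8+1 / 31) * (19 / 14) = -4693 / 434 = -10.81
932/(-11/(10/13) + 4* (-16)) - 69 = -80.90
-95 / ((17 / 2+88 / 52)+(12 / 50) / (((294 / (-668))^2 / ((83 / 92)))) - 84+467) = -10230060750 / 42461223599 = -0.24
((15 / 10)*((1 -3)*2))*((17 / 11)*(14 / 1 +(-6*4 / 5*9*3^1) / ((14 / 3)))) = 49164 / 385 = 127.70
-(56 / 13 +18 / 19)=-1298 / 247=-5.26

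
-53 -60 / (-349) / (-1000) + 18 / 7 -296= -42316271 / 122150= -346.43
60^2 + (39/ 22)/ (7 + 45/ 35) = 4593873/ 1276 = 3600.21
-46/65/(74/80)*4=-1472/481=-3.06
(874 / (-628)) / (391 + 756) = -437 / 360158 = -0.00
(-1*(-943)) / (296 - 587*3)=-943 / 1465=-0.64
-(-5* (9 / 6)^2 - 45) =225 / 4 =56.25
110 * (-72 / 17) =-7920 / 17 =-465.88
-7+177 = 170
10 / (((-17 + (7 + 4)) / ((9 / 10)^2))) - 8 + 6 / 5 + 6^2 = 27.85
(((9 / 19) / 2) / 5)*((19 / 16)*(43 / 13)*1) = 0.19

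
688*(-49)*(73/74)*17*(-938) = 19621361648/37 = 530307071.57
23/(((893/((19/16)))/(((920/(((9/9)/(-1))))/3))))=-2645/282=-9.38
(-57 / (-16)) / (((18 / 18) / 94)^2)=125913 / 4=31478.25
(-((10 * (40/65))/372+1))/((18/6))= -1229/3627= -0.34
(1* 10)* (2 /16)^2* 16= 5 /2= 2.50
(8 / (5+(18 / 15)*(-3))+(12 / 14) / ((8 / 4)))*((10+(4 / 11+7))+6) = 11051 / 77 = 143.52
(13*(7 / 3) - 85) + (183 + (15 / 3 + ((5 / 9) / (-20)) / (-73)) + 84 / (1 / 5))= 1454161 / 2628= 553.33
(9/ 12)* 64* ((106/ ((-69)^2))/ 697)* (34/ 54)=1696/ 1756809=0.00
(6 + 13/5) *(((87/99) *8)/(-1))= -9976/165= -60.46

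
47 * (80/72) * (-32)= -15040/9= -1671.11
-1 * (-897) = 897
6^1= 6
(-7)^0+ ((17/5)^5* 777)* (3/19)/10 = 3310280417/593750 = 5575.21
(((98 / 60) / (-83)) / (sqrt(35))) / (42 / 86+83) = -301 * sqrt(35) / 44695500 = -0.00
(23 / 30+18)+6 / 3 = 623 / 30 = 20.77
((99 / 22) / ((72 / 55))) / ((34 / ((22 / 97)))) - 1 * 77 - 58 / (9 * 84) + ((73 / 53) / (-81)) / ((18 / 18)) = -61106779649 / 792865584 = -77.07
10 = 10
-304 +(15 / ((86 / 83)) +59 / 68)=-844029 / 2924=-288.66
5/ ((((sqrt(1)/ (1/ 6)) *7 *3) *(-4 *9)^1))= -5/ 4536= -0.00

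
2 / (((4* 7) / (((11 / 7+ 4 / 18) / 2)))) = 113 / 1764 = 0.06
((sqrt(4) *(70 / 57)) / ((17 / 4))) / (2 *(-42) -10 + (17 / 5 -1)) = -1400 / 221901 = -0.01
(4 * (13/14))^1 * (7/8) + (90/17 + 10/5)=717/68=10.54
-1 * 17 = -17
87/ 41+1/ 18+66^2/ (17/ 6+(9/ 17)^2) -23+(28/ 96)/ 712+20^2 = 1778.20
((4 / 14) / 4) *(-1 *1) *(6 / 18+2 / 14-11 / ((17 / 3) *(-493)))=-0.03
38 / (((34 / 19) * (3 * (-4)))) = -361 / 204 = -1.77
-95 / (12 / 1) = -95 / 12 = -7.92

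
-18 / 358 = -9 / 179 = -0.05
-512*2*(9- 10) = 1024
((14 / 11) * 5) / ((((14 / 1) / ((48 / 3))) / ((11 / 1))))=80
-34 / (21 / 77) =-374 / 3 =-124.67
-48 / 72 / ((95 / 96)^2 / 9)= -55296 / 9025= -6.13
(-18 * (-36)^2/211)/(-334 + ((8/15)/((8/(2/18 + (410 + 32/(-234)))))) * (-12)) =2274480/13618573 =0.17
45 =45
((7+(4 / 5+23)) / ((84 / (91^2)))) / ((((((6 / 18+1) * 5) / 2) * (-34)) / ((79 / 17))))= -7196189 / 57800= -124.50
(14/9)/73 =0.02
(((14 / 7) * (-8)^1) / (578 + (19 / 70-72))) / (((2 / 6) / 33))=-36960 / 11813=-3.13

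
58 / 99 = 0.59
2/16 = 1/8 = 0.12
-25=-25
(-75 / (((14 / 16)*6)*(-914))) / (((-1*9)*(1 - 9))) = 25 / 115164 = 0.00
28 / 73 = 0.38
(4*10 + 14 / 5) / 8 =5.35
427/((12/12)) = 427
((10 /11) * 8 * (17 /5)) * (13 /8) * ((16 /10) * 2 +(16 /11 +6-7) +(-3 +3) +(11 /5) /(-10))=417469 /3025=138.01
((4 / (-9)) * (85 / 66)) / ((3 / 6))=-340 / 297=-1.14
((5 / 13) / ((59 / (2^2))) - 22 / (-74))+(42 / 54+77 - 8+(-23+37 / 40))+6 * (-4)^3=-3432456673 / 10216440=-335.97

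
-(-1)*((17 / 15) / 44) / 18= 17 / 11880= 0.00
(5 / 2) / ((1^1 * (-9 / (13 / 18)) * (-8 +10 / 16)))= 130 / 4779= 0.03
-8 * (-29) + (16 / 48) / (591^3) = 143671849417 / 619275213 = 232.00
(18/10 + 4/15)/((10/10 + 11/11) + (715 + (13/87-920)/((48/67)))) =-43152/11838085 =-0.00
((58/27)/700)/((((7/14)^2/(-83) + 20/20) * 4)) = 0.00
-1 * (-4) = 4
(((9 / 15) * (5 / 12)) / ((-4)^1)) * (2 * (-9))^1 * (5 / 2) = 45 / 16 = 2.81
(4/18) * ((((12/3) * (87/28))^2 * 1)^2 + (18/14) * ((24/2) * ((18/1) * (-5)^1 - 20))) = 11825538/2401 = 4925.26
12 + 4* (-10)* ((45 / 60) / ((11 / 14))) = -26.18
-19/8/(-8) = 19/64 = 0.30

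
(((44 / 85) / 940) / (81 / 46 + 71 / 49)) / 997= 24794 / 144085567625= 0.00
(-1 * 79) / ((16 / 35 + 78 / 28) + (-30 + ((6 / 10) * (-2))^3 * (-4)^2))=138250 / 95209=1.45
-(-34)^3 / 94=418.13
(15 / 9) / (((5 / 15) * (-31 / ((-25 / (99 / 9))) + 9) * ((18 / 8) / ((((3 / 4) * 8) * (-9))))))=-1500 / 283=-5.30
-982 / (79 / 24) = -23568 / 79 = -298.33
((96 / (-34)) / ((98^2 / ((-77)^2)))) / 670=-726 / 279055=-0.00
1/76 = 0.01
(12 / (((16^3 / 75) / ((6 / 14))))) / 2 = 675 / 14336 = 0.05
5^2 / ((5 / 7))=35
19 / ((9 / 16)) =304 / 9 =33.78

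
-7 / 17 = -0.41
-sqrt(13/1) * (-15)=15 * sqrt(13)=54.08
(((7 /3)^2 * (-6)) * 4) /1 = -392 /3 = -130.67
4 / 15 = 0.27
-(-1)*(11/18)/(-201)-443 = -1602785/3618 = -443.00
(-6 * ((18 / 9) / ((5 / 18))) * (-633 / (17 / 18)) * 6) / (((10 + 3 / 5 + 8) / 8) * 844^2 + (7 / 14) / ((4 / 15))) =39377664 / 375401497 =0.10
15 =15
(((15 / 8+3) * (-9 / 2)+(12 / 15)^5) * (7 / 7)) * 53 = -57266023 / 50000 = -1145.32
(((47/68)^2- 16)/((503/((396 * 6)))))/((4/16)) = -42634350/145367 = -293.29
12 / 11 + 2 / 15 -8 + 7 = 37 / 165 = 0.22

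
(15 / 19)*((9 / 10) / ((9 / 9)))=27 / 38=0.71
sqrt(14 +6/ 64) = sqrt(902)/ 8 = 3.75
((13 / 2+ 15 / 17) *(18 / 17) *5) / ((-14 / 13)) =-146835 / 4046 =-36.29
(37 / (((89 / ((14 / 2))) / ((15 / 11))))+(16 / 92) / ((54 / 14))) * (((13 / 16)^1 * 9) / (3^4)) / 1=31719961 / 87546096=0.36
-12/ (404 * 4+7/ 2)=-24/ 3239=-0.01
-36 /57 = -12 /19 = -0.63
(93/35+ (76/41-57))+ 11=-59537/1435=-41.49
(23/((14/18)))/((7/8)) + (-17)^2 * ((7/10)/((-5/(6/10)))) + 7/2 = 79747/6125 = 13.02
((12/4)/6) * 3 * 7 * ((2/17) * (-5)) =-105/17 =-6.18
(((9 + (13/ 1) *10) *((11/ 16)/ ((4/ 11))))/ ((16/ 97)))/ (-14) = -1631443/ 14336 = -113.80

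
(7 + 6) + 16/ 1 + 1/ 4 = 117/ 4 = 29.25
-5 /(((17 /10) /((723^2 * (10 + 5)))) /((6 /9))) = -261364500 /17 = -15374382.35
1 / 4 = 0.25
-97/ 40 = -2.42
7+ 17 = 24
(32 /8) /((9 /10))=40 /9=4.44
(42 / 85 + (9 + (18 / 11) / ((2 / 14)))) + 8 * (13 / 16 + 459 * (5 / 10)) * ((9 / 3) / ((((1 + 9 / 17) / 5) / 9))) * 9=71167304649 / 48620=1463745.47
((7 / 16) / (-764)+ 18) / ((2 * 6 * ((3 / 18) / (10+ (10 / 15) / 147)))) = 242687575 / 2695392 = 90.04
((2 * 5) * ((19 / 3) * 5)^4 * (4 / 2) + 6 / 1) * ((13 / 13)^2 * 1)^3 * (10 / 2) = 8145064930 / 81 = 100556357.16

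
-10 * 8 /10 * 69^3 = -2628072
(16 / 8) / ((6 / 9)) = 3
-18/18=-1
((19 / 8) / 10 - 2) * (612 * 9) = -194157 / 20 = -9707.85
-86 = -86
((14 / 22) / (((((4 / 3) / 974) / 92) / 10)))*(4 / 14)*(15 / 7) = 20161800 / 77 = 261841.56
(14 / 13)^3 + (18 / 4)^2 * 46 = 4098499 / 4394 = 932.75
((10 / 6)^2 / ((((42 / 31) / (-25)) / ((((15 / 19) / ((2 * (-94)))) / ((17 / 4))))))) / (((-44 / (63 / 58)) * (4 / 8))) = -96875 / 38741912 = -0.00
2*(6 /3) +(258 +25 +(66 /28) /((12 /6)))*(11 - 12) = -7845 /28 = -280.18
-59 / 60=-0.98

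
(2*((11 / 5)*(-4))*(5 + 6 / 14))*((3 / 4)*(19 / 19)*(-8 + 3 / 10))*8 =110352 / 25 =4414.08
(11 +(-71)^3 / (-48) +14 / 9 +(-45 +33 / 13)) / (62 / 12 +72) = 96.24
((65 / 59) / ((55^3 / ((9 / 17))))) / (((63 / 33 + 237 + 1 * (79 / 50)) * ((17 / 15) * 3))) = 1170 / 272893564999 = 0.00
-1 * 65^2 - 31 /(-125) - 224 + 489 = -494969 /125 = -3959.75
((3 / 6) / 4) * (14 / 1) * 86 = 301 / 2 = 150.50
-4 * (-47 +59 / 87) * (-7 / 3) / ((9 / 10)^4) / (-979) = 1128400000 / 1676460159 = 0.67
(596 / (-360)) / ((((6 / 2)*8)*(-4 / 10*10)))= 149 / 8640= 0.02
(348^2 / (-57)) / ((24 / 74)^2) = -1151329 / 57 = -20198.75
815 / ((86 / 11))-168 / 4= 62.24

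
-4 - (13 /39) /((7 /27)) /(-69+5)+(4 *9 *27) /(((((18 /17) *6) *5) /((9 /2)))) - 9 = 279373 /2240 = 124.72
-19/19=-1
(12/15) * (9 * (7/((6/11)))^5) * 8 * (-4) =-10827136628/135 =-80201012.06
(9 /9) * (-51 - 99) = -150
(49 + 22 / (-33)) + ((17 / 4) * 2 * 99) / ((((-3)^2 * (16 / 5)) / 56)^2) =232555 / 72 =3229.93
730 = 730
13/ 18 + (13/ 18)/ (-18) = 221/ 324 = 0.68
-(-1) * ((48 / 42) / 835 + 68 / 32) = 99429 / 46760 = 2.13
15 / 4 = 3.75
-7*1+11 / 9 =-52 / 9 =-5.78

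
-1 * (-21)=21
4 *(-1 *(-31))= 124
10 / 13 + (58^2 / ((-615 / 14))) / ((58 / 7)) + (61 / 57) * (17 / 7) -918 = -327462537 / 354445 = -923.87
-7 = -7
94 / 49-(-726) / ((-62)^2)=198455 / 94178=2.11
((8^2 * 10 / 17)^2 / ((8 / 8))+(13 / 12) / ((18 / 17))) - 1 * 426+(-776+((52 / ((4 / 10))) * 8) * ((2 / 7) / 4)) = 126987227 / 436968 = 290.61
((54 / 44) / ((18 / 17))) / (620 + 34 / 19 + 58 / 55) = 4845 / 2603488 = 0.00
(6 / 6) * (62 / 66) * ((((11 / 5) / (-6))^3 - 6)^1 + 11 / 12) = -4296011 / 891000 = -4.82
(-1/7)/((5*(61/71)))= -71/2135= -0.03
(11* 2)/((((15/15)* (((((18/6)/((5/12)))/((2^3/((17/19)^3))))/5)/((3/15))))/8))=12071840/44217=273.01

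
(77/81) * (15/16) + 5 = 2545/432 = 5.89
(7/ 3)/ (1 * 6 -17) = -7/ 33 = -0.21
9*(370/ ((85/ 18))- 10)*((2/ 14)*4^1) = 5976/ 17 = 351.53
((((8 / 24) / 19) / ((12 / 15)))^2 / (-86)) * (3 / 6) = -0.00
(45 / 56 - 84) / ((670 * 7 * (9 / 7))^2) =-1553 / 678736800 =-0.00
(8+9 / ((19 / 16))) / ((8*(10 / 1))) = 37 / 190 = 0.19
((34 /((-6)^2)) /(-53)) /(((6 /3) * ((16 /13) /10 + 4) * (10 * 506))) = -221 /517480128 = -0.00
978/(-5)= -978/5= -195.60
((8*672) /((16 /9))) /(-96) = -63 /2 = -31.50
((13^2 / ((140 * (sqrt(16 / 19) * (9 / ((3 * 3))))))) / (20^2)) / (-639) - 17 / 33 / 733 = -17 / 24189 - 169 * sqrt(19) / 143136000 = -0.00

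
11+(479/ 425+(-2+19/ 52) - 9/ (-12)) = 124229/ 11050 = 11.24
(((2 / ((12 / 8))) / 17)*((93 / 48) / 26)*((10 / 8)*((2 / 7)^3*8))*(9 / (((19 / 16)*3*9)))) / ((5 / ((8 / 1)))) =7936 / 12962313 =0.00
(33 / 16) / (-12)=-11 / 64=-0.17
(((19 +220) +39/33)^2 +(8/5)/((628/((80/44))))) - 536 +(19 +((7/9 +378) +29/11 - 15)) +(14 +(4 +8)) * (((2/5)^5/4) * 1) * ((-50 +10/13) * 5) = 1229303148296/21371625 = 57520.34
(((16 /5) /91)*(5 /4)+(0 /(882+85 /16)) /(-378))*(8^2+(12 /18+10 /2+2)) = 860 /273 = 3.15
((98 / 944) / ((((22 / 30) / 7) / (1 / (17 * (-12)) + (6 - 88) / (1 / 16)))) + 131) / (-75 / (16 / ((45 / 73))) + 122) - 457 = -466.82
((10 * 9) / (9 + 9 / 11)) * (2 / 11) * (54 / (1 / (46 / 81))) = 460 / 9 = 51.11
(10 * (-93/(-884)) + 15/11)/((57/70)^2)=3197250/877591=3.64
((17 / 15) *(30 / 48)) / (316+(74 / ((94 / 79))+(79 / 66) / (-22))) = 96679 / 51611174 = 0.00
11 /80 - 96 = -7669 /80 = -95.86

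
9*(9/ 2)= 81/ 2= 40.50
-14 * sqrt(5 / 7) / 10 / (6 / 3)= -sqrt(35) / 10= -0.59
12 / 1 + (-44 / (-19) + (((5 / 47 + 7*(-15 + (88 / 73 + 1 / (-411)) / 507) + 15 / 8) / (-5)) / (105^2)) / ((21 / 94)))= 3834008639086001 / 267660402363900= 14.32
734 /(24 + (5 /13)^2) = 30.40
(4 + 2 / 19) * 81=6318 / 19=332.53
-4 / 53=-0.08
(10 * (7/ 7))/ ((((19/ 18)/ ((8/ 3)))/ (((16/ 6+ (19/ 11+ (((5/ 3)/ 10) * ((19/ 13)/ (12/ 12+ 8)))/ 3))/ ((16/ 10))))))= 5099950/ 73359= 69.52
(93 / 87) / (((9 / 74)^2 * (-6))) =-84878 / 7047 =-12.04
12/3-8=-4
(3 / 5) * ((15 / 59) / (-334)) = -9 / 19706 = -0.00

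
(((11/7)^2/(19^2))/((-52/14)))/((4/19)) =-121/13832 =-0.01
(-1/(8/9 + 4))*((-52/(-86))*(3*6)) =-1053/473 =-2.23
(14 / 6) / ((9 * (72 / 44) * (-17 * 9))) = -77 / 74358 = -0.00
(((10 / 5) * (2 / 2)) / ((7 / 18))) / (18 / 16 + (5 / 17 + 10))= 4896 / 10871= 0.45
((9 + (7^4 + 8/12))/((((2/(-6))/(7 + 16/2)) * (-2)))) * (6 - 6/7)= 1952640/7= 278948.57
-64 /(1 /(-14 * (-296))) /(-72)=33152 /9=3683.56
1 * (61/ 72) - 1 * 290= -289.15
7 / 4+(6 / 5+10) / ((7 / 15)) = 103 / 4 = 25.75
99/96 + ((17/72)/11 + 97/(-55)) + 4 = 52099/15840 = 3.29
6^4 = 1296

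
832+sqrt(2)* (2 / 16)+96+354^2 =sqrt(2) / 8+126244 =126244.18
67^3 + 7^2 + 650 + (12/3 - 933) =300533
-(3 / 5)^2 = -9 / 25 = -0.36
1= 1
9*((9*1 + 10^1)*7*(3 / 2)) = 3591 / 2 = 1795.50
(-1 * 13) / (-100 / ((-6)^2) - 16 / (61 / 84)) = 7137 / 13621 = 0.52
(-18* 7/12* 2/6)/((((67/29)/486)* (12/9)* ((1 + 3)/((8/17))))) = -147987/2278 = -64.96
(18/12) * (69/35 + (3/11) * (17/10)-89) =-39993/308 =-129.85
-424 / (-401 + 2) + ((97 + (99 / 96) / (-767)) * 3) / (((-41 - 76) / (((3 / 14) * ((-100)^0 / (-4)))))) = 1217994119 / 1018477824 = 1.20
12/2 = 6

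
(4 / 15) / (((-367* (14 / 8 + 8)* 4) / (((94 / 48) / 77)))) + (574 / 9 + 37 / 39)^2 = 16206629470277 / 3868374510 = 4189.52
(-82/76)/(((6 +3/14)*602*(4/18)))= -123/94772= -0.00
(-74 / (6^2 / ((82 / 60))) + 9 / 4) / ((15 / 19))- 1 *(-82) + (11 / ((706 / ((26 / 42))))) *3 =406909688 / 5003775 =81.32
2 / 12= 1 / 6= 0.17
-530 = -530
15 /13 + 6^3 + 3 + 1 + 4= 2927 /13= 225.15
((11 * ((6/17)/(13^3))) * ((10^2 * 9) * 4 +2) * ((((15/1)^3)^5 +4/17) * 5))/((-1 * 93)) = -2949539393193969728147380/19682923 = -149852712079093624.87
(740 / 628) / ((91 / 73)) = 13505 / 14287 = 0.95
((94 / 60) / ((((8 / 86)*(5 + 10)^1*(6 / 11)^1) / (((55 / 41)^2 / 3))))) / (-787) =-0.00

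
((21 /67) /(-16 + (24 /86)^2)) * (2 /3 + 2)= -12943 /246560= -0.05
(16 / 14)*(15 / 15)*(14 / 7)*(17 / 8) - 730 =-5076 / 7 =-725.14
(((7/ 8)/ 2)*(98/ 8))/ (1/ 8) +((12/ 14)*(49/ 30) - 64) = -789/ 40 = -19.72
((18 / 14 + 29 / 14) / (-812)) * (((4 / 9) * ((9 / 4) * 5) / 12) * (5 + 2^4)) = -235 / 6496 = -0.04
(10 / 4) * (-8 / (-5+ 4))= 20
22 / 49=0.45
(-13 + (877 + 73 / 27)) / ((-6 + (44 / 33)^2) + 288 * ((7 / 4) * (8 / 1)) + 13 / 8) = 0.22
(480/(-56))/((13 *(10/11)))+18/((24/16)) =1026/91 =11.27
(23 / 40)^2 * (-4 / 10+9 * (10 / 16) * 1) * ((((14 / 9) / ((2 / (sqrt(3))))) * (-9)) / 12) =-773927 * sqrt(3) / 768000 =-1.75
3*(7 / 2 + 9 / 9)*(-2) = -27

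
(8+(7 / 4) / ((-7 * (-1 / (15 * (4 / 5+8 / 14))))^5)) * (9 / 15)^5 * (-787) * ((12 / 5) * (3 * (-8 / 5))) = 870342559528548096 / 3152625546875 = 276069.12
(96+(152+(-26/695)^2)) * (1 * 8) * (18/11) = 17249886144/5313275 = 3246.56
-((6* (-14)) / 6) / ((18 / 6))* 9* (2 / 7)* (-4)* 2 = -96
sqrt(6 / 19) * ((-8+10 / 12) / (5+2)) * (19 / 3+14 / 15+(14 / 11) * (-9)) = 29713 * sqrt(114) / 131670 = 2.41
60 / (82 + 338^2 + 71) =60 / 114397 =0.00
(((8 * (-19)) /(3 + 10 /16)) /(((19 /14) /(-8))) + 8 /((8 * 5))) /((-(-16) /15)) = 107607 /464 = 231.91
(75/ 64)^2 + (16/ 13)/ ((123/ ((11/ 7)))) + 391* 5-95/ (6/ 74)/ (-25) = 153070529511/ 76410880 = 2003.26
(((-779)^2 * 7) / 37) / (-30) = -4247887 / 1110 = -3826.93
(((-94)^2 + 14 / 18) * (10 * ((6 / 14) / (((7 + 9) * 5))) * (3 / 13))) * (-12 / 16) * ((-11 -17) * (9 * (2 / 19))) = 2147337 / 988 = 2173.42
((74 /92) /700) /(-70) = -37 /2254000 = -0.00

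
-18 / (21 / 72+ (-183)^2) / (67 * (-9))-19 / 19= -53850733 / 53850781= -1.00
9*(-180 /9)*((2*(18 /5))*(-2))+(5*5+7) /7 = 18176 /7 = 2596.57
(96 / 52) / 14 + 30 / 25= 606 / 455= 1.33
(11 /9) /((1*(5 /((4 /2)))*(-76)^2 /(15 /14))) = 11 /121296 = 0.00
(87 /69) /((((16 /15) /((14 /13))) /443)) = 1348935 /2392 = 563.94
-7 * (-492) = 3444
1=1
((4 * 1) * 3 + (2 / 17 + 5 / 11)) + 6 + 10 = 5343 / 187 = 28.57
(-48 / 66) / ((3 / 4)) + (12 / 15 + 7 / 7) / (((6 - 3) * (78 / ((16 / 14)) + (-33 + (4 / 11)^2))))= -2692084 / 2825625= -0.95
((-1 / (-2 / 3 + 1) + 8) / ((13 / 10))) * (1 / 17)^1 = 50 / 221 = 0.23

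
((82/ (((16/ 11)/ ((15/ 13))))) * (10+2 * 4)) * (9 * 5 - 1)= 669735/ 13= 51518.08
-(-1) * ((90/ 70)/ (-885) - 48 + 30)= -37173/ 2065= -18.00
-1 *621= -621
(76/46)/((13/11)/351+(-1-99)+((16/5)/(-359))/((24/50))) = -213246/12908957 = -0.02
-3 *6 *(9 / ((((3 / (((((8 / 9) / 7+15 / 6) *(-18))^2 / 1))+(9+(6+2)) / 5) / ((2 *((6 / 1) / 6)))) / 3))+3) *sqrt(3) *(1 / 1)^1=-158270787 *sqrt(3) / 465818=-588.50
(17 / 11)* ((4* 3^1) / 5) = 204 / 55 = 3.71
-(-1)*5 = 5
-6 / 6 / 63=-1 / 63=-0.02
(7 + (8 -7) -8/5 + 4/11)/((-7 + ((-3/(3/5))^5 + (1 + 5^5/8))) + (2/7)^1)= -20832/8439475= -0.00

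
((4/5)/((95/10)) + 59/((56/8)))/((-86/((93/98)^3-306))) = 325168287219/10765354096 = 30.21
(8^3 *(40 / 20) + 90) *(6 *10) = 66840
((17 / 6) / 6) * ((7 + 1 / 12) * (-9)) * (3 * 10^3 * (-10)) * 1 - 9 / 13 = 11740616 / 13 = 903124.31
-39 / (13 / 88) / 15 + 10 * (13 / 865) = -15094 / 865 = -17.45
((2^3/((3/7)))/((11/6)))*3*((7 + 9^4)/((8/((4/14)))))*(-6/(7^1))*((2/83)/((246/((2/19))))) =-315264/4978589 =-0.06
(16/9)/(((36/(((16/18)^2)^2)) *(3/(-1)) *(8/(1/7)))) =-2048/11160261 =-0.00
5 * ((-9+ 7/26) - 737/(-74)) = 2955/481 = 6.14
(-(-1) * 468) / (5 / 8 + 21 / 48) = 7488 / 17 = 440.47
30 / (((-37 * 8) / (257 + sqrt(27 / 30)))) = -3855 / 148 - 9 * sqrt(10) / 296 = -26.14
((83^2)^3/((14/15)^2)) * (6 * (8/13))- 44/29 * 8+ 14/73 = 1868758480123757370/1348529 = 1385775522902.18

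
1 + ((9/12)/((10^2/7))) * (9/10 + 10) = 6289/4000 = 1.57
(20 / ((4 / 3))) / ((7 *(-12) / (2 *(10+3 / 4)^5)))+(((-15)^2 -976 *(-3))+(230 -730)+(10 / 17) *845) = -11728010519 / 243712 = -48122.42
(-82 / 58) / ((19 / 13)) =-533 / 551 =-0.97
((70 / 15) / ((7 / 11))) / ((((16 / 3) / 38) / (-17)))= -888.25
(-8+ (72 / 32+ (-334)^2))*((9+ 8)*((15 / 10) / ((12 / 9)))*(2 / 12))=22756251 / 64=355566.42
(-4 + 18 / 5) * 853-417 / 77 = -133447 / 385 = -346.62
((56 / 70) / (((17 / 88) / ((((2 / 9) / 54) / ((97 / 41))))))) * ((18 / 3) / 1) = 28864 / 667845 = 0.04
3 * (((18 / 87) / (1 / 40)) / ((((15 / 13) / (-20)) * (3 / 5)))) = -717.24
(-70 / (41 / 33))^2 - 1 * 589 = 2585.36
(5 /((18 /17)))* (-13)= -1105 /18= -61.39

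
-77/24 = -3.21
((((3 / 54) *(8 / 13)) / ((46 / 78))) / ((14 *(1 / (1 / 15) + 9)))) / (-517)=-1 / 2996532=-0.00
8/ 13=0.62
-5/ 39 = -0.13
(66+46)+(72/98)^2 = 270208/2401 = 112.54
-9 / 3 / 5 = -3 / 5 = -0.60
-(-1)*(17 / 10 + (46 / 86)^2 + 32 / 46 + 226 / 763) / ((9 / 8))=1288385156 / 486721515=2.65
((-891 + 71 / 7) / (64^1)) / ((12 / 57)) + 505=393903 / 896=439.62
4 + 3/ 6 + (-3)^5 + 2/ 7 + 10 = -3195/ 14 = -228.21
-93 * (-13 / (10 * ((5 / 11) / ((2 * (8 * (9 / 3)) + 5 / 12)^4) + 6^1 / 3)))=1515386854560579 / 25068435355420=60.45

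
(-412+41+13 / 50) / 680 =-18537 / 34000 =-0.55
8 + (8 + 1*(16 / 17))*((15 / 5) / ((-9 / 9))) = -320 / 17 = -18.82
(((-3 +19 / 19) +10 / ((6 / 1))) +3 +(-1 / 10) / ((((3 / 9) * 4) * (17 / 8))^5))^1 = 56782616 / 21297855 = 2.67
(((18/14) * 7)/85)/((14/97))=873/1190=0.73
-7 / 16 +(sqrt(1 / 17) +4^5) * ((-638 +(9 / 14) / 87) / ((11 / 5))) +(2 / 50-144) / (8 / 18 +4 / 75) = -1327501545 / 4466-1295125 * sqrt(17) / 75922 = -297316.54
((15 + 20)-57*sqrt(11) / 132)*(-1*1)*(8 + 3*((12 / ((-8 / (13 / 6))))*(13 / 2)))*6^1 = 46515 / 4-25251*sqrt(11) / 176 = 11152.91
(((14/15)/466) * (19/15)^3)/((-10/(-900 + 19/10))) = 431204753/1179562500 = 0.37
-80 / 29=-2.76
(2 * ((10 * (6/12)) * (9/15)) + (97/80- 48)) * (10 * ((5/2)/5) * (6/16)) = -9789/128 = -76.48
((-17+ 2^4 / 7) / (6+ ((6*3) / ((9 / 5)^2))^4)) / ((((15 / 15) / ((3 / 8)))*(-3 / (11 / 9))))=825957 / 352204496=0.00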